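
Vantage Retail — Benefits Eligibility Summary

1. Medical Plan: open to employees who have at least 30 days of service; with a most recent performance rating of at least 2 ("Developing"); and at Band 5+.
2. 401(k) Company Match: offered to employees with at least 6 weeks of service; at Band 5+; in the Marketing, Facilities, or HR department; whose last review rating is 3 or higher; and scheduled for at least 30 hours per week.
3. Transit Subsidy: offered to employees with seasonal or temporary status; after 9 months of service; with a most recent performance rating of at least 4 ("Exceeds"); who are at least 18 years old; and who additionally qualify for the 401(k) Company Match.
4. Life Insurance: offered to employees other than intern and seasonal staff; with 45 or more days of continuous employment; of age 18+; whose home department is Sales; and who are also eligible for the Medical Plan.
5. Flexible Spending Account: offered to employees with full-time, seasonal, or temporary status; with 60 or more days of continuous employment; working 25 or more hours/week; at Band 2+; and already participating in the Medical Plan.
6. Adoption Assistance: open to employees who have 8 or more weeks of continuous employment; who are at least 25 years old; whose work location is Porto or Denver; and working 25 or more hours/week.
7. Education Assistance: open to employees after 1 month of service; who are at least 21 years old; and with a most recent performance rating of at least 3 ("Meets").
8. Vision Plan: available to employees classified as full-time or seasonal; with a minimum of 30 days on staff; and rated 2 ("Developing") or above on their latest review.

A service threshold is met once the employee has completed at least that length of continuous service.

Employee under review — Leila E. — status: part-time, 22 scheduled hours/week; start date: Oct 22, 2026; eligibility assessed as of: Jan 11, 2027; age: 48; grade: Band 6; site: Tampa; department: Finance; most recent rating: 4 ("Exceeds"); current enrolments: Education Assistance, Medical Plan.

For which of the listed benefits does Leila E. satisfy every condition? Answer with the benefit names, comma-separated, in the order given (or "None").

Medical Plan, Education Assistance

Service from Oct 22, 2026 to Jan 11, 2027: 81 days.
Medical Plan — service 81 days ≥ 30 days ✓; rating 4 ≥ 2 ✓; grade Band 6 ≥ Band 5 ✓ → eligible.
401(k) Company Match — service 81 days ≥ 6 weeks (≈42 days) ✓; grade Band 6 ≥ Band 5 ✓; dept Finance ✗ → not eligible.
Transit Subsidy — status part-time ✗ (requires seasonal or temporary) → not eligible.
Life Insurance — status part-time ✓ (not excluded); service 81 days ≥ 45 days ✓; age 48 ≥ 18 ✓; dept Finance ✗ → not eligible.
Flexible Spending Account — status part-time ✗ (requires full-time, seasonal, or temporary) → not eligible.
Adoption Assistance — service 81 days ≥ 8 weeks (≈56 days) ✓; age 48 ≥ 25 ✓; site Tampa ✗ (not Porto or Denver) → not eligible.
Education Assistance — service 81 days ≥ 1 month (≈30 days) ✓; age 48 ≥ 21 ✓; rating 4 ≥ 3 ✓ → eligible.
Vision Plan — status part-time ✗ (requires full-time or seasonal) → not eligible.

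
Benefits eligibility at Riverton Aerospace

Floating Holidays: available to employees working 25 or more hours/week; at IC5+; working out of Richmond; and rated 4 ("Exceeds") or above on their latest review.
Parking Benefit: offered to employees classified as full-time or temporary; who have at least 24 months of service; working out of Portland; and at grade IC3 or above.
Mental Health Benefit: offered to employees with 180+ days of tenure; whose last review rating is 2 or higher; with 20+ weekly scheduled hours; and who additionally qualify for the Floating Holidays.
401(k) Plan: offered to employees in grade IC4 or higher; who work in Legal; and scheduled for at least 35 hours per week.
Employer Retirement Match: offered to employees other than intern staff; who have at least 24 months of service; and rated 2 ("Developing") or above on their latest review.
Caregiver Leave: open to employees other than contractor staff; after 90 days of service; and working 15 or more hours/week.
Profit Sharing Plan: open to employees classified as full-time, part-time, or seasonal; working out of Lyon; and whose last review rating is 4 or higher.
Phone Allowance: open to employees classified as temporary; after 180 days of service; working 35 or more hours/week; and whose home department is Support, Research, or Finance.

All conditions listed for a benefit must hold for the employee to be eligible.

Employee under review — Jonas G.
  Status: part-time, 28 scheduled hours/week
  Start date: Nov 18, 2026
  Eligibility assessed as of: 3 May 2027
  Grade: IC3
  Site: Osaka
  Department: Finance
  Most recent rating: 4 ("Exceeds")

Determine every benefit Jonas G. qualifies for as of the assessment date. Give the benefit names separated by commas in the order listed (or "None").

Caregiver Leave

Service from Nov 18, 2026 to 3 May 2027: 166 days.
Floating Holidays — 28 hrs/wk ≥ 25 ✓; grade IC3 < IC5 ✗ → not eligible.
Parking Benefit — status part-time ✗ (requires full-time or temporary) → not eligible.
Mental Health Benefit — service 166 days < 180 days ✗ → not eligible.
401(k) Plan — grade IC3 < IC4 ✗ → not eligible.
Employer Retirement Match — status part-time ✓ (not excluded); service 166 days < 24 months (≈720 days) ✗ → not eligible.
Caregiver Leave — status part-time ✓ (not excluded); service 166 days ≥ 90 days ✓; 28 hrs/wk ≥ 15 ✓ → eligible.
Profit Sharing Plan — status part-time ✓; site Osaka ✗ (not Lyon) → not eligible.
Phone Allowance — status part-time ✗ (requires temporary) → not eligible.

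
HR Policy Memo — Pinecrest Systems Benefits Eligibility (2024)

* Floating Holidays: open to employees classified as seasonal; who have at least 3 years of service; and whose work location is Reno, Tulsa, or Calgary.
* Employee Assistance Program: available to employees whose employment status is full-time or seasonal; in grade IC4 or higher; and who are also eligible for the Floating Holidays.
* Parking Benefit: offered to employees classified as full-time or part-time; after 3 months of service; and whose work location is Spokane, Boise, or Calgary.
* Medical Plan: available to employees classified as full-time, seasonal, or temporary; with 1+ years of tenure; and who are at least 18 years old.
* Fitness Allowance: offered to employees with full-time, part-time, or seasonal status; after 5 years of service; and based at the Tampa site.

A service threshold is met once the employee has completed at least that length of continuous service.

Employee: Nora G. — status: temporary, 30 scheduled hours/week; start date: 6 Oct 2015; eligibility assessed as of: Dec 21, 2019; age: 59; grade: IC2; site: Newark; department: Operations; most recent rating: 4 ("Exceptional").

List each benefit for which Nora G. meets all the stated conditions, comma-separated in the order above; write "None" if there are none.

Medical Plan

Service from 6 Oct 2015 to Dec 21, 2019: 1537 days.
Floating Holidays — status temporary ✗ (requires seasonal) → not eligible.
Employee Assistance Program — status temporary ✗ (requires full-time or seasonal) → not eligible.
Parking Benefit — status temporary ✗ (requires full-time or part-time) → not eligible.
Medical Plan — status temporary ✓; service 1537 days ≥ 1 year (≈365 days) ✓; age 59 ≥ 18 ✓ → eligible.
Fitness Allowance — status temporary ✗ (requires full-time, part-time, or seasonal) → not eligible.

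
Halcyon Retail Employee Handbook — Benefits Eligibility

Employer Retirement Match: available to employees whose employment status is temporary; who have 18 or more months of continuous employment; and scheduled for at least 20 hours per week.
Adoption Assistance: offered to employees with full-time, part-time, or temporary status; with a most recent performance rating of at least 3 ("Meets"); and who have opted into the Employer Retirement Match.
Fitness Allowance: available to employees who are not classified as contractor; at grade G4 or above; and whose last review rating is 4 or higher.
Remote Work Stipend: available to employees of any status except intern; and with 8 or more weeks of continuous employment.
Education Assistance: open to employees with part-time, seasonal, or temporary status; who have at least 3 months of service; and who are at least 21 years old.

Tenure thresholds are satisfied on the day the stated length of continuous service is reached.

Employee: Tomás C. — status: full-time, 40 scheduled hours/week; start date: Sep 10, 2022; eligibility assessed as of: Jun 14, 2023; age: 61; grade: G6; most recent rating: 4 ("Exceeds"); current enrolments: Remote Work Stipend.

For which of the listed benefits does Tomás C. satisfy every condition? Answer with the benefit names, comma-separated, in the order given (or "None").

Service from Sep 10, 2022 to Jun 14, 2023: 277 days.
Employer Retirement Match — status full-time ✗ (requires temporary) → not eligible.
Adoption Assistance — status full-time ✓; rating 4 ≥ 3 ✓; not enrolled in Employer Retirement Match ✗ → not eligible.
Fitness Allowance — status full-time ✓ (not excluded); grade G6 ≥ G4 ✓; rating 4 ≥ 4 ✓ → eligible.
Remote Work Stipend — status full-time ✓ (not excluded); service 277 days ≥ 8 weeks (≈56 days) ✓ → eligible.
Education Assistance — status full-time ✗ (requires part-time, seasonal, or temporary) → not eligible.

Fitness Allowance, Remote Work Stipend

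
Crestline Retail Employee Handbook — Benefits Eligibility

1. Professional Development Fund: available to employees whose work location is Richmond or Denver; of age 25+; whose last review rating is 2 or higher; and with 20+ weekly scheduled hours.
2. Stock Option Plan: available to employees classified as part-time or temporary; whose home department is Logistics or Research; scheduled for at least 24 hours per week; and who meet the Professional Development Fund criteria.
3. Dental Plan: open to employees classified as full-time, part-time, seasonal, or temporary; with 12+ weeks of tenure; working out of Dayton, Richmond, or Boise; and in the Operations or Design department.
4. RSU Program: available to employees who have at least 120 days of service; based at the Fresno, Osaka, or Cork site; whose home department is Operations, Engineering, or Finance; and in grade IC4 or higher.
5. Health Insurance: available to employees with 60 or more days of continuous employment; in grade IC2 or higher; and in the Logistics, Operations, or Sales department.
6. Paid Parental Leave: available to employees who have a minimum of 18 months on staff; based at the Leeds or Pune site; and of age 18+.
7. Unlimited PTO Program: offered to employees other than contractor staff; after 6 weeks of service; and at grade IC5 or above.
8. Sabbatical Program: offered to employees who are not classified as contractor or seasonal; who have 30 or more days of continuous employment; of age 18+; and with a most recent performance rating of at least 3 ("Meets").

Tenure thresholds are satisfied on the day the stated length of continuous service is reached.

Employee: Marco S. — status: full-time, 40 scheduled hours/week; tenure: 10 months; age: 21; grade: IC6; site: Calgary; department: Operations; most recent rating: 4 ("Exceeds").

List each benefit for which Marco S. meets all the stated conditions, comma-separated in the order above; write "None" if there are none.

Health Insurance, Unlimited PTO Program, Sabbatical Program

Professional Development Fund — site Calgary ✗ (not Richmond or Denver) → not eligible.
Stock Option Plan — status full-time ✗ (requires part-time or temporary) → not eligible.
Dental Plan — status full-time ✓; service 10 months ≥ 12 weeks (≈84 days) ✓; site Calgary ✗ (not Dayton, Richmond, or Boise) → not eligible.
RSU Program — service 10 months ≥ 120 days ✓; site Calgary ✗ (not Fresno, Osaka, or Cork) → not eligible.
Health Insurance — service 10 months ≥ 60 days ✓; grade IC6 ≥ IC2 ✓; dept Operations ✓ → eligible.
Paid Parental Leave — service 10 months < 18 months ✗ → not eligible.
Unlimited PTO Program — status full-time ✓ (not excluded); service 10 months ≥ 6 weeks (≈42 days) ✓; grade IC6 ≥ IC5 ✓ → eligible.
Sabbatical Program — status full-time ✓ (not excluded); service 10 months ≥ 30 days ✓; age 21 ≥ 18 ✓; rating 4 ≥ 3 ✓ → eligible.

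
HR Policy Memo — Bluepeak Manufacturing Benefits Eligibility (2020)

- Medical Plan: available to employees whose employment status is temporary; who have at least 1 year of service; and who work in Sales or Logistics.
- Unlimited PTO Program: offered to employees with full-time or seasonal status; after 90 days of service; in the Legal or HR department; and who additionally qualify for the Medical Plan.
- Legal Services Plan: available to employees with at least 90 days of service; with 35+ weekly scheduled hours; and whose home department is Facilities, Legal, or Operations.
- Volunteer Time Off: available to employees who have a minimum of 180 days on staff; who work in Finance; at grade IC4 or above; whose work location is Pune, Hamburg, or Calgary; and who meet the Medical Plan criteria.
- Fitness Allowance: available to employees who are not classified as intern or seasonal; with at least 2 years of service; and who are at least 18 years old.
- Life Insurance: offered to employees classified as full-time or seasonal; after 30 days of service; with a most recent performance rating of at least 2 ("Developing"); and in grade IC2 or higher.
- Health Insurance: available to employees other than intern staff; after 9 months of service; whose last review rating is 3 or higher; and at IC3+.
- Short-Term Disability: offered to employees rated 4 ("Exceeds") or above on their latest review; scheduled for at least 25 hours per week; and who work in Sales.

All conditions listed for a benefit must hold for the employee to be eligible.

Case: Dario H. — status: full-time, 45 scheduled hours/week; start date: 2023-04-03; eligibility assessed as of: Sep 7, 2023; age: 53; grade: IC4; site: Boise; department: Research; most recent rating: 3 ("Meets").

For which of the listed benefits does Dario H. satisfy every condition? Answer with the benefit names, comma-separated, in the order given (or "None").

Service from 2023-04-03 to Sep 7, 2023: 157 days.
Medical Plan — status full-time ✗ (requires temporary) → not eligible.
Unlimited PTO Program — status full-time ✓; service 157 days ≥ 90 days ✓; dept Research ✗ → not eligible.
Legal Services Plan — service 157 days ≥ 90 days ✓; 45 hrs/wk ≥ 35 ✓; dept Research ✗ → not eligible.
Volunteer Time Off — service 157 days < 180 days ✗ → not eligible.
Fitness Allowance — status full-time ✓ (not excluded); service 157 days < 2 years (≈730 days) ✗ → not eligible.
Life Insurance — status full-time ✓; service 157 days ≥ 30 days ✓; rating 3 ≥ 2 ✓; grade IC4 ≥ IC2 ✓ → eligible.
Health Insurance — status full-time ✓ (not excluded); service 157 days < 9 months (≈270 days) ✗ → not eligible.
Short-Term Disability — rating 3 < 4 ✗ → not eligible.

Life Insurance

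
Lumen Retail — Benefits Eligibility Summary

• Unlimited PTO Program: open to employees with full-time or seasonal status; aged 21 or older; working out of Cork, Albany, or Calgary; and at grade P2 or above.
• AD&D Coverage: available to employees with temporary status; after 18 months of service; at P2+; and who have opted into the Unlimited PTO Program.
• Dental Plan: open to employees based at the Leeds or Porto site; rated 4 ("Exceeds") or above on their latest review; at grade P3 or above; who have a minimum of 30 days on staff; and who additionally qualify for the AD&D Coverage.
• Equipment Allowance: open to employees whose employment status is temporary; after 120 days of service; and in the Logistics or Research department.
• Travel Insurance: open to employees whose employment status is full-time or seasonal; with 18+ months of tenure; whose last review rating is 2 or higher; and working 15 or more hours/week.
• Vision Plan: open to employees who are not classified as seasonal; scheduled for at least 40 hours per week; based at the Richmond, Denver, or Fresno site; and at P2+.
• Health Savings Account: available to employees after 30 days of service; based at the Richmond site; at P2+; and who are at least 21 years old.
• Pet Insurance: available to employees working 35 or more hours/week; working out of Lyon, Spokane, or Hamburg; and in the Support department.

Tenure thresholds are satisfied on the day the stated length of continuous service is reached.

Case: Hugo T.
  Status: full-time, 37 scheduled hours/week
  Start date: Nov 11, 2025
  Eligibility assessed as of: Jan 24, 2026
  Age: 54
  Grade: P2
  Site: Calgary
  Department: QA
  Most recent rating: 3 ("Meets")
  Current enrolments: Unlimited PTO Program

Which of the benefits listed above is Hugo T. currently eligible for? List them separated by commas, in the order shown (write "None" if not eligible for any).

Service from Nov 11, 2025 to Jan 24, 2026: 74 days.
Unlimited PTO Program — status full-time ✓; age 54 ≥ 21 ✓; site Calgary ✓; grade P2 ≥ P2 ✓ → eligible.
AD&D Coverage — status full-time ✗ (requires temporary) → not eligible.
Dental Plan — site Calgary ✗ (not Leeds or Porto) → not eligible.
Equipment Allowance — status full-time ✗ (requires temporary) → not eligible.
Travel Insurance — status full-time ✓; service 74 days < 18 months (≈540 days) ✗ → not eligible.
Vision Plan — status full-time ✓ (not excluded); 37 hrs/wk < 40 ✗ → not eligible.
Health Savings Account — service 74 days ≥ 30 days ✓; site Calgary ✗ (not Richmond) → not eligible.
Pet Insurance — 37 hrs/wk ≥ 35 ✓; site Calgary ✗ (not Lyon, Spokane, or Hamburg) → not eligible.

Unlimited PTO Program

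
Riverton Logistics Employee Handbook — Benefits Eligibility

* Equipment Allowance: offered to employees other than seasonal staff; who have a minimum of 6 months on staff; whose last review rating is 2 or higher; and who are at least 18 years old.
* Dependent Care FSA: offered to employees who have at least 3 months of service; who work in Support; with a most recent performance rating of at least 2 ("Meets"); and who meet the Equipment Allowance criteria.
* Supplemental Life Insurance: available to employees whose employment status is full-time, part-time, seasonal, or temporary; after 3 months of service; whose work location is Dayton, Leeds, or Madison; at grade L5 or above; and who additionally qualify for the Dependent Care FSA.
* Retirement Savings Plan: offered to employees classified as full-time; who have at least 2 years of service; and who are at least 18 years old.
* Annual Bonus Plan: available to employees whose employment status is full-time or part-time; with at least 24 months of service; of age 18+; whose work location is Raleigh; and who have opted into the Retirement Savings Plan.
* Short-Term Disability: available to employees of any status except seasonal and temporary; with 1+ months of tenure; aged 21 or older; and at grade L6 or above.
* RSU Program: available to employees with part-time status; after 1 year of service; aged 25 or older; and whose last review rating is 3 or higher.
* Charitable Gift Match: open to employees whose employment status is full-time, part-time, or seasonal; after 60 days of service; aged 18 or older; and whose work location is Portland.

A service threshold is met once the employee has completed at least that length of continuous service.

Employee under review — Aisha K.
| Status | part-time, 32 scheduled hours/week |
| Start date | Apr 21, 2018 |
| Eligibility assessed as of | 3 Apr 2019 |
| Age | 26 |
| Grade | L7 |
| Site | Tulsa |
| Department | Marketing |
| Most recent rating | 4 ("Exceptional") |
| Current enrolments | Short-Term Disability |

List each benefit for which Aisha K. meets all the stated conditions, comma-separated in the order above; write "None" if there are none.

Equipment Allowance, Short-Term Disability

Service from Apr 21, 2018 to 3 Apr 2019: 347 days.
Equipment Allowance — status part-time ✓ (not excluded); service 347 days ≥ 6 months (≈180 days) ✓; rating 4 ≥ 2 ✓; age 26 ≥ 18 ✓ → eligible.
Dependent Care FSA — service 347 days ≥ 3 months (≈90 days) ✓; dept Marketing ✗ → not eligible.
Supplemental Life Insurance — status part-time ✓; service 347 days ≥ 3 months (≈90 days) ✓; site Tulsa ✗ (not Dayton, Leeds, or Madison) → not eligible.
Retirement Savings Plan — status part-time ✗ (requires full-time) → not eligible.
Annual Bonus Plan — status part-time ✓; service 347 days < 24 months (≈720 days) ✗ → not eligible.
Short-Term Disability — status part-time ✓ (not excluded); service 347 days ≥ 1 month (≈30 days) ✓; age 26 ≥ 21 ✓; grade L7 ≥ L6 ✓ → eligible.
RSU Program — status part-time ✓; service 347 days < 1 year (≈365 days) ✗ → not eligible.
Charitable Gift Match — status part-time ✓; service 347 days ≥ 60 days ✓; age 26 ≥ 18 ✓; site Tulsa ✗ (not Portland) → not eligible.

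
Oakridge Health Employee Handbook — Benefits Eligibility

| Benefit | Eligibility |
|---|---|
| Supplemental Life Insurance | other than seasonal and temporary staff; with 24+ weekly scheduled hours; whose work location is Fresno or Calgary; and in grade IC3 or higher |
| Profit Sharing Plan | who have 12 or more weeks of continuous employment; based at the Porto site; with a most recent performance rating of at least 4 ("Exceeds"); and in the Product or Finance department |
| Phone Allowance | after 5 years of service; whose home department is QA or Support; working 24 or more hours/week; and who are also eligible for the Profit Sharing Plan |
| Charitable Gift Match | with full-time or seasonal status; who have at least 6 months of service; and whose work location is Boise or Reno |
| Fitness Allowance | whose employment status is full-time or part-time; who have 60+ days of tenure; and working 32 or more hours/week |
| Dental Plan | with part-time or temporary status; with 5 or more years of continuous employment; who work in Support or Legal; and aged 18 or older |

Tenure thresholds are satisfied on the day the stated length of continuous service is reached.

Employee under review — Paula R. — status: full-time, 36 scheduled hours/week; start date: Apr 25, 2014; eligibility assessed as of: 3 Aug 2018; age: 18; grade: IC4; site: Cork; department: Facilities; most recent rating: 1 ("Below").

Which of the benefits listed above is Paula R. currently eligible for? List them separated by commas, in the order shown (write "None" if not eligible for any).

Fitness Allowance

Service from Apr 25, 2014 to 3 Aug 2018: 1561 days.
Supplemental Life Insurance — status full-time ✓ (not excluded); 36 hrs/wk ≥ 24 ✓; site Cork ✗ (not Fresno or Calgary) → not eligible.
Profit Sharing Plan — service 1561 days ≥ 12 weeks (≈84 days) ✓; site Cork ✗ (not Porto) → not eligible.
Phone Allowance — service 1561 days < 5 years (≈1825 days) ✗ → not eligible.
Charitable Gift Match — status full-time ✓; service 1561 days ≥ 6 months (≈180 days) ✓; site Cork ✗ (not Boise or Reno) → not eligible.
Fitness Allowance — status full-time ✓; service 1561 days ≥ 60 days ✓; 36 hrs/wk ≥ 32 ✓ → eligible.
Dental Plan — status full-time ✗ (requires part-time or temporary) → not eligible.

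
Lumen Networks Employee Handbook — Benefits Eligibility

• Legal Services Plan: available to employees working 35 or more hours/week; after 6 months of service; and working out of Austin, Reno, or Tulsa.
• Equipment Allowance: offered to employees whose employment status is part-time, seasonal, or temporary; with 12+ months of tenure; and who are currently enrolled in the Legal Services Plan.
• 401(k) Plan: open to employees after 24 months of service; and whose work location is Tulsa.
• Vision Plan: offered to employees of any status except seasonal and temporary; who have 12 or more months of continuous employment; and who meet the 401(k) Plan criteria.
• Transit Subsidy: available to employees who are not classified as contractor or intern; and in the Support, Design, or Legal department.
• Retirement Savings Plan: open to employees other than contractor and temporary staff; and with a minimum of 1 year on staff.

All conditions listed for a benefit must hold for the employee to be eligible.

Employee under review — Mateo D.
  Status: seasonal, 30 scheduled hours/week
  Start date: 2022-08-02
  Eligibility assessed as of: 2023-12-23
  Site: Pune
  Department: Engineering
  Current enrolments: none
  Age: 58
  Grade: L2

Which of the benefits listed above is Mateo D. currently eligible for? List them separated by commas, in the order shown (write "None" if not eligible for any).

Retirement Savings Plan

Service from 2022-08-02 to 2023-12-23: 508 days.
Legal Services Plan — 30 hrs/wk < 35 ✗ → not eligible.
Equipment Allowance — status seasonal ✓; service 508 days ≥ 12 months (≈360 days) ✓; not enrolled in Legal Services Plan ✗ → not eligible.
401(k) Plan — service 508 days < 24 months (≈720 days) ✗ → not eligible.
Vision Plan — status seasonal ✗ (excluded) → not eligible.
Transit Subsidy — status seasonal ✓ (not excluded); dept Engineering ✗ → not eligible.
Retirement Savings Plan — status seasonal ✓ (not excluded); service 508 days ≥ 1 year (≈365 days) ✓ → eligible.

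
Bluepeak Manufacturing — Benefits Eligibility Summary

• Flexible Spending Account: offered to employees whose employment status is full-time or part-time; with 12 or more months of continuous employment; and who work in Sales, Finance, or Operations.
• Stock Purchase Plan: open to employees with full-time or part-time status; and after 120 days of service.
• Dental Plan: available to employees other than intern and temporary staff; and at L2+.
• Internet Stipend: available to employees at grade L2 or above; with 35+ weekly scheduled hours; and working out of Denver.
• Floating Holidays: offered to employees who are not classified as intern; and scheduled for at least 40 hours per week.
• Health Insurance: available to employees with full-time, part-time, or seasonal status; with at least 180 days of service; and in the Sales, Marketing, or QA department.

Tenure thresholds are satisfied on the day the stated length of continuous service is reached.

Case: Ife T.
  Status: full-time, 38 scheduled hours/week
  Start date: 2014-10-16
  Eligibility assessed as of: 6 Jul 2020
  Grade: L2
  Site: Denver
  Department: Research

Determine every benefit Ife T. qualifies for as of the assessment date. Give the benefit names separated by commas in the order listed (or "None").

Stock Purchase Plan, Dental Plan, Internet Stipend

Service from 2014-10-16 to 6 Jul 2020: 2090 days.
Flexible Spending Account — status full-time ✓; service 2090 days ≥ 12 months (≈360 days) ✓; dept Research ✗ → not eligible.
Stock Purchase Plan — status full-time ✓; service 2090 days ≥ 120 days ✓ → eligible.
Dental Plan — status full-time ✓ (not excluded); grade L2 ≥ L2 ✓ → eligible.
Internet Stipend — grade L2 ≥ L2 ✓; 38 hrs/wk ≥ 35 ✓; site Denver ✓ → eligible.
Floating Holidays — status full-time ✓ (not excluded); 38 hrs/wk < 40 ✗ → not eligible.
Health Insurance — status full-time ✓; service 2090 days ≥ 180 days ✓; dept Research ✗ → not eligible.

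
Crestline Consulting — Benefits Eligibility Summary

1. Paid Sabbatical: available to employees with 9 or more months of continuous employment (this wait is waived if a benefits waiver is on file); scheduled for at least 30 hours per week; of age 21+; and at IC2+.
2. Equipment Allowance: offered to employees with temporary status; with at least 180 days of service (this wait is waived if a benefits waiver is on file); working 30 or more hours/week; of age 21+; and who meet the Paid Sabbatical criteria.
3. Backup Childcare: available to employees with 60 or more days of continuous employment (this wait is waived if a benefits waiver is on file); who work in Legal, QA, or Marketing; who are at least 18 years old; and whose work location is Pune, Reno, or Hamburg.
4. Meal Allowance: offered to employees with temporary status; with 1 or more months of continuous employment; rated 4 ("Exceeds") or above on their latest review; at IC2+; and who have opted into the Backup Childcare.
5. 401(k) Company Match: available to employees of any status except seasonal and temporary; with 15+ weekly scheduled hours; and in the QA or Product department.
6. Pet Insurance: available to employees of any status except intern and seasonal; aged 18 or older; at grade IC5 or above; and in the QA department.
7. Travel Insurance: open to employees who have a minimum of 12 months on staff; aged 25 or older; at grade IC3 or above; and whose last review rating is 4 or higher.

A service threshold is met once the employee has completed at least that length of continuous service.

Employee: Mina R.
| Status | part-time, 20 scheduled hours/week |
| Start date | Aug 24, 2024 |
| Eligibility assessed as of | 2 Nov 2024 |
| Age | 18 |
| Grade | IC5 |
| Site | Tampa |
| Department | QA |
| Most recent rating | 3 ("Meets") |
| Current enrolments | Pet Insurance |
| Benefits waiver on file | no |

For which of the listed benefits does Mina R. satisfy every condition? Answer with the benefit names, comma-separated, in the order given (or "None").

Service from Aug 24, 2024 to 2 Nov 2024: 70 days.
Paid Sabbatical — no waiver, service 70 days < 9 months (≈270 days) ✗ → not eligible.
Equipment Allowance — status part-time ✗ (requires temporary) → not eligible.
Backup Childcare — no waiver, service 70 days ≥ 60 days ✓; dept QA ✓; age 18 ≥ 18 ✓; site Tampa ✗ (not Pune, Reno, or Hamburg) → not eligible.
Meal Allowance — status part-time ✗ (requires temporary) → not eligible.
401(k) Company Match — status part-time ✓ (not excluded); 20 hrs/wk ≥ 15 ✓; dept QA ✓ → eligible.
Pet Insurance — status part-time ✓ (not excluded); age 18 ≥ 18 ✓; grade IC5 ≥ IC5 ✓; dept QA ✓ → eligible.
Travel Insurance — service 70 days < 12 months (≈360 days) ✗ → not eligible.

401(k) Company Match, Pet Insurance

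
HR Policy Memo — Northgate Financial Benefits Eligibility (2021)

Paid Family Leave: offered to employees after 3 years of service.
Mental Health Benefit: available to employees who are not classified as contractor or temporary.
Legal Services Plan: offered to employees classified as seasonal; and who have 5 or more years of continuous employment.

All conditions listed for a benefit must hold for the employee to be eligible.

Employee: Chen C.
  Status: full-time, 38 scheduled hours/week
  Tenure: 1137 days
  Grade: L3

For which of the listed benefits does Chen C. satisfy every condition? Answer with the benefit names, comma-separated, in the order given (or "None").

Paid Family Leave — service 1137 days ≥ 3 years (≈1095 days) ✓ → eligible.
Mental Health Benefit — status full-time ✓ (not excluded) → eligible.
Legal Services Plan — status full-time ✗ (requires seasonal) → not eligible.

Paid Family Leave, Mental Health Benefit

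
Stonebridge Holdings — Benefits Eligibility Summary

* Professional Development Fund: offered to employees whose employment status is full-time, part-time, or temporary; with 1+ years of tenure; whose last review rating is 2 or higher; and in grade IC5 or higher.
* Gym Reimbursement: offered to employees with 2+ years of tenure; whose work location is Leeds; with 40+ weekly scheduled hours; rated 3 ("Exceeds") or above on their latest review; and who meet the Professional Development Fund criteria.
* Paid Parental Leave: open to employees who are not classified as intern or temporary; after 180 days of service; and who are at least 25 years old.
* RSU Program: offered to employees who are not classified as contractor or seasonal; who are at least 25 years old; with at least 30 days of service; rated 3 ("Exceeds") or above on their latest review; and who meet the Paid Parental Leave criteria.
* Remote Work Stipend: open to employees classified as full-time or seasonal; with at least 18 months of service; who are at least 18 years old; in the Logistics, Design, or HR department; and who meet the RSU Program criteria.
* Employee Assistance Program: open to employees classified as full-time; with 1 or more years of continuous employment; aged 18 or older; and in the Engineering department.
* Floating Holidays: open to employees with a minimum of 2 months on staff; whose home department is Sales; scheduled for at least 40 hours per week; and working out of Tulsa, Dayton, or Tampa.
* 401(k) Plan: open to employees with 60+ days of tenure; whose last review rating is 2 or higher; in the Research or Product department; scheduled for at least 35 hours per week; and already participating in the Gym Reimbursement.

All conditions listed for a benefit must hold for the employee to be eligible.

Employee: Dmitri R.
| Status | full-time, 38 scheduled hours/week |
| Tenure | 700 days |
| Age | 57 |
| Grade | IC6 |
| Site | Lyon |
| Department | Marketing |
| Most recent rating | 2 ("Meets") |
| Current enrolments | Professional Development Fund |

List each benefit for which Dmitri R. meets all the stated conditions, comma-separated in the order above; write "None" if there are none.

Professional Development Fund — status full-time ✓; service 700 days ≥ 1 year (≈365 days) ✓; rating 2 ≥ 2 ✓; grade IC6 ≥ IC5 ✓ → eligible.
Gym Reimbursement — service 700 days < 2 years (≈730 days) ✗ → not eligible.
Paid Parental Leave — status full-time ✓ (not excluded); service 700 days ≥ 180 days ✓; age 57 ≥ 25 ✓ → eligible.
RSU Program — status full-time ✓ (not excluded); age 57 ≥ 25 ✓; service 700 days ≥ 30 days ✓; rating 2 < 3 ✗ → not eligible.
Remote Work Stipend — status full-time ✓; service 700 days ≥ 18 months (≈540 days) ✓; age 57 ≥ 18 ✓; dept Marketing ✗ → not eligible.
Employee Assistance Program — status full-time ✓; service 700 days ≥ 1 year (≈365 days) ✓; age 57 ≥ 18 ✓; dept Marketing ✗ → not eligible.
Floating Holidays — service 700 days ≥ 2 months (≈60 days) ✓; dept Marketing ✗ → not eligible.
401(k) Plan — service 700 days ≥ 60 days ✓; rating 2 ≥ 2 ✓; dept Marketing ✗ → not eligible.

Professional Development Fund, Paid Parental Leave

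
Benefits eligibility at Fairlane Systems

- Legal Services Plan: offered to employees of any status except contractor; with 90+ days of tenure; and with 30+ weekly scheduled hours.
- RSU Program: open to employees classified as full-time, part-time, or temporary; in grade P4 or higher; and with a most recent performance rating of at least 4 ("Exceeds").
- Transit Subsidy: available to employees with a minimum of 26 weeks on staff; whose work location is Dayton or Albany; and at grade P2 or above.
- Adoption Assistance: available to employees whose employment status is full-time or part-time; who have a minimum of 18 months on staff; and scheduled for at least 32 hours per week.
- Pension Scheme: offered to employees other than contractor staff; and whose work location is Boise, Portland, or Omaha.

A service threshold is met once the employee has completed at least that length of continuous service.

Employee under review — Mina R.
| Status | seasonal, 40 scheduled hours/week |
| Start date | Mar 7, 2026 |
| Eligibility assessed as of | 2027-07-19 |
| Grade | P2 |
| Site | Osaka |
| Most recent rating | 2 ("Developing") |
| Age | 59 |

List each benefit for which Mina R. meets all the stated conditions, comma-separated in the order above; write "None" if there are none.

Legal Services Plan

Service from Mar 7, 2026 to 2027-07-19: 499 days.
Legal Services Plan — status seasonal ✓ (not excluded); service 499 days ≥ 90 days ✓; 40 hrs/wk ≥ 30 ✓ → eligible.
RSU Program — status seasonal ✗ (requires full-time, part-time, or temporary) → not eligible.
Transit Subsidy — service 499 days ≥ 26 weeks (≈182 days) ✓; site Osaka ✗ (not Dayton or Albany) → not eligible.
Adoption Assistance — status seasonal ✗ (requires full-time or part-time) → not eligible.
Pension Scheme — status seasonal ✓ (not excluded); site Osaka ✗ (not Boise, Portland, or Omaha) → not eligible.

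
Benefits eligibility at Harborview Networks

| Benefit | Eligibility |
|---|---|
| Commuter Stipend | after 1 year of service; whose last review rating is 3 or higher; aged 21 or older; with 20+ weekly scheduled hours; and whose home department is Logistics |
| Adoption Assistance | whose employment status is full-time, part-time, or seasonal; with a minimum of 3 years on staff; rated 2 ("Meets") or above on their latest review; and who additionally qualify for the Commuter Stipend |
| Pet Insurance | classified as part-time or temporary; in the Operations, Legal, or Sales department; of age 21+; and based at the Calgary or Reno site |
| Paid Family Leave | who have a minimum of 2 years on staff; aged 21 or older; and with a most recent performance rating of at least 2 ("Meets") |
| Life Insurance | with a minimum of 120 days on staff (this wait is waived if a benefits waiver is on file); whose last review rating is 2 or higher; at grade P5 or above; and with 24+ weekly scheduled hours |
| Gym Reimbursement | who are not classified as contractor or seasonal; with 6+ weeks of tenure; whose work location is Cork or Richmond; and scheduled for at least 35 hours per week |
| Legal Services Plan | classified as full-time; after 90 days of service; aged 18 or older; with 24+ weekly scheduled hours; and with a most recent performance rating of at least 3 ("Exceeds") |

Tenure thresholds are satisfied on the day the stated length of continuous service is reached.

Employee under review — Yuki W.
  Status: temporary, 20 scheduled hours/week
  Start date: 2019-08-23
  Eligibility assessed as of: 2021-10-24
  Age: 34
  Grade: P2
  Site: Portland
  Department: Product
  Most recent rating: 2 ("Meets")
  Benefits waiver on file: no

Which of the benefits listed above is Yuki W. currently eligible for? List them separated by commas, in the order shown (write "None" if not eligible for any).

Paid Family Leave

Service from 2019-08-23 to 2021-10-24: 793 days.
Commuter Stipend — service 793 days ≥ 1 year (≈365 days) ✓; rating 2 < 3 ✗ → not eligible.
Adoption Assistance — status temporary ✗ (requires full-time, part-time, or seasonal) → not eligible.
Pet Insurance — status temporary ✓; dept Product ✗ → not eligible.
Paid Family Leave — service 793 days ≥ 2 years (≈730 days) ✓; age 34 ≥ 21 ✓; rating 2 ≥ 2 ✓ → eligible.
Life Insurance — no waiver, service 793 days ≥ 120 days ✓; rating 2 ≥ 2 ✓; grade P2 < P5 ✗ → not eligible.
Gym Reimbursement — status temporary ✓ (not excluded); service 793 days ≥ 6 weeks (≈42 days) ✓; site Portland ✗ (not Cork or Richmond) → not eligible.
Legal Services Plan — status temporary ✗ (requires full-time) → not eligible.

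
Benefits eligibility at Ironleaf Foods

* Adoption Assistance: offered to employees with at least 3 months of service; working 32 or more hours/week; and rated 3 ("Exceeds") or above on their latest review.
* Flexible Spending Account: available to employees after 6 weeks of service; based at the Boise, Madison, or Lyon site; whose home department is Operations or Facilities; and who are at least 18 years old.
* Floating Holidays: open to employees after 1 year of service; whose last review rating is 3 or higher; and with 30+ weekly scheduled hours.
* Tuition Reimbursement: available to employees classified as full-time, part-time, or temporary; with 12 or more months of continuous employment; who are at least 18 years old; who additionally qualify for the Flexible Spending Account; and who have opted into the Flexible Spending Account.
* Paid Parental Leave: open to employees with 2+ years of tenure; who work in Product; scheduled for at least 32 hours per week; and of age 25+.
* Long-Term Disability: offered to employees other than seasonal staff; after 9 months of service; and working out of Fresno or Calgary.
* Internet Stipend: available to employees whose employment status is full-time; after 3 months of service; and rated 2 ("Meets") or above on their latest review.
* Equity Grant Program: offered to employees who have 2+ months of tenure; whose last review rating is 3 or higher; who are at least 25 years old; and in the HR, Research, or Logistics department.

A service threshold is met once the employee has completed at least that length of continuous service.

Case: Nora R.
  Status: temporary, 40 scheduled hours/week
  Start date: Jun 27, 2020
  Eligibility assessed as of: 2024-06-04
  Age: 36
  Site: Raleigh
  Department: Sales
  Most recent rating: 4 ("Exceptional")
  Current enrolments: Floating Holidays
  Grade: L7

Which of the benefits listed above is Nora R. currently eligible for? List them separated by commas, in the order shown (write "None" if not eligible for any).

Service from Jun 27, 2020 to 2024-06-04: 1438 days.
Adoption Assistance — service 1438 days ≥ 3 months (≈90 days) ✓; 40 hrs/wk ≥ 32 ✓; rating 4 ≥ 3 ✓ → eligible.
Flexible Spending Account — service 1438 days ≥ 6 weeks (≈42 days) ✓; site Raleigh ✗ (not Boise, Madison, or Lyon) → not eligible.
Floating Holidays — service 1438 days ≥ 1 year (≈365 days) ✓; rating 4 ≥ 3 ✓; 40 hrs/wk ≥ 30 ✓ → eligible.
Tuition Reimbursement — status temporary ✓; service 1438 days ≥ 12 months (≈360 days) ✓; age 36 ≥ 18 ✓; not eligible for Flexible Spending Account ✗ → not eligible.
Paid Parental Leave — service 1438 days ≥ 2 years (≈730 days) ✓; dept Sales ✗ → not eligible.
Long-Term Disability — status temporary ✓ (not excluded); service 1438 days ≥ 9 months (≈270 days) ✓; site Raleigh ✗ (not Fresno or Calgary) → not eligible.
Internet Stipend — status temporary ✗ (requires full-time) → not eligible.
Equity Grant Program — service 1438 days ≥ 2 months (≈60 days) ✓; rating 4 ≥ 3 ✓; age 36 ≥ 25 ✓; dept Sales ✗ → not eligible.

Adoption Assistance, Floating Holidays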